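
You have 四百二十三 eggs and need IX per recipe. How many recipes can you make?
Convert 四百二十三 (Chinese numeral) → 4×100 + 2×10 + 3 = 423 (decimal)
Convert IX (Roman numeral) → 9 (decimal)
Compute 423 ÷ 9 = 47
47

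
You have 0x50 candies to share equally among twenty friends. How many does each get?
Convert 0x50 (hexadecimal) → 5×16 = 80 (decimal)
Convert twenty (English words) → 20 (decimal)
Compute 80 ÷ 20 = 4
4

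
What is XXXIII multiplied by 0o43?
Convert XXXIII (Roman numeral) → 10 + 10 + 10 + 1 + 1 + 1 = 33 (decimal)
Convert 0o43 (octal) → 4×8 + 3 = 35 (decimal)
Compute 33 × 35 = 1155
1155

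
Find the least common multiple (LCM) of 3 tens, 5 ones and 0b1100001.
Convert 3 tens, 5 ones (place-value notation) → 3×10 + 5 = 35 (decimal)
Convert 0b1100001 (binary) → 64 + 32 + 1 = 97 (decimal)
Compute lcm(35, 97) = 3395
3395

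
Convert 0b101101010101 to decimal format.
Convert 0b101101010101 (binary) → 2048 + 512 + 256 + 64 + 16 + 4 + 1 = 2901 (decimal)
2901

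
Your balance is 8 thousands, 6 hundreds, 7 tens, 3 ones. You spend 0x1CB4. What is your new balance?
Convert 8 thousands, 6 hundreds, 7 tens, 3 ones (place-value notation) → 8×1000 + 6×100 + 7×10 + 3 = 8673 (decimal)
Convert 0x1CB4 (hexadecimal) → 1×4096 + 12×256 + 11×16 + 4 = 7348 (decimal)
Compute 8673 - 7348 = 1325
1325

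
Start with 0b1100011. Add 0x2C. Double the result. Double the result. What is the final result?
Convert 0b1100011 (binary) → 64 + 32 + 2 + 1 = 99 (decimal)
Start: 99
Convert 0x2C (hexadecimal) → 2×16 + 12 = 44 (decimal)
99 + 44 = 143
143 × 2 = 286
286 × 2 = 572
572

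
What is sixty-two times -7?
Convert sixty-two (English words) → 62 (decimal)
Compute 62 × -7 = -434
-434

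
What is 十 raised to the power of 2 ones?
Convert 十 (Chinese numeral) → 1×10 = 10 (decimal)
Convert 2 ones (place-value notation) → 2 (decimal)
Compute 10 ^ 2 = 100
100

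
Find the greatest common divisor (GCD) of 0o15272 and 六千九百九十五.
Convert 0o15272 (octal) → 1×4096 + 5×512 + 2×64 + 7×8 + 2 = 6842 (decimal)
Convert 六千九百九十五 (Chinese numeral) → 6×1000 + 9×100 + 9×10 + 5 = 6995 (decimal)
Compute gcd(6842, 6995) = 1
1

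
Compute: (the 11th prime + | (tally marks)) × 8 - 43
Convert the 11th prime (prime index) → 31 (decimal)
Convert | (tally marks) → 1 (decimal)
Expression in decimal: (31 + 1) × 8 - 43
Parentheses first: 31 + 1 = 32
Multiply: 32 × 8 = 256
Subtract: 256 - 43 = 213
213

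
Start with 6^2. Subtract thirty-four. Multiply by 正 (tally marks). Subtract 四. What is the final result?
Convert 6^2 (power) → 36 (decimal)
Start: 36
Convert thirty-four (English words) → 34 (decimal)
36 - 34 = 2
Convert 正 (tally marks) → 5 (decimal)
2 × 5 = 10
Convert 四 (Chinese numeral) → 4 (decimal)
10 - 4 = 6
6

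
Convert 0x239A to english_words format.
Convert 0x239A (hexadecimal) → 2×4096 + 3×256 + 9×16 + 10 = 9114 (decimal)
Convert 9114 (decimal) → 9114 = 9×1000 + 1×100 + 14 → nine thousand one hundred fourteen (English words)
nine thousand one hundred fourteen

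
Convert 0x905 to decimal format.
Convert 0x905 (hexadecimal) → 9×256 + 5 = 2309 (decimal)
2309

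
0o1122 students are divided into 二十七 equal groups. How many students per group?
Convert 0o1122 (octal) → 1×512 + 1×64 + 2×8 + 2 = 594 (decimal)
Convert 二十七 (Chinese numeral) → 2×10 + 7 = 27 (decimal)
Compute 594 ÷ 27 = 22
22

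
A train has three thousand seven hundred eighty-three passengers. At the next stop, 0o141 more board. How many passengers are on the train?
Convert three thousand seven hundred eighty-three (English words) → 3×1000 + 7×100 + 83 = 3783 (decimal)
Convert 0o141 (octal) → 1×64 + 4×8 + 1 = 97 (decimal)
Compute 3783 + 97 = 3880
3880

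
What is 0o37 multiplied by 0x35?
Convert 0o37 (octal) → 3×8 + 7 = 31 (decimal)
Convert 0x35 (hexadecimal) → 3×16 + 5 = 53 (decimal)
Compute 31 × 53 = 1643
1643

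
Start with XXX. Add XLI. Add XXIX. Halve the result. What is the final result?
Convert XXX (Roman numeral) → 10 + 10 + 10 = 30 (decimal)
Start: 30
Convert XLI (Roman numeral) → 40 + 1 = 41 (decimal)
30 + 41 = 71
Convert XXIX (Roman numeral) → 10 + 10 + 9 = 29 (decimal)
71 + 29 = 100
100 ÷ 2 = 50
50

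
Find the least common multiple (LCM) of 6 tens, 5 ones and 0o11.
Convert 6 tens, 5 ones (place-value notation) → 6×10 + 5 = 65 (decimal)
Convert 0o11 (octal) → 1×8 + 1 = 9 (decimal)
Compute lcm(65, 9) = 585
585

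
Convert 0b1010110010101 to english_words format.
Convert 0b1010110010101 (binary) → 4096 + 1024 + 256 + 128 + 16 + 4 + 1 = 5525 (decimal)
Convert 5525 (decimal) → 5525 = 5×1000 + 5×100 + 25 → five thousand five hundred twenty-five (English words)
five thousand five hundred twenty-five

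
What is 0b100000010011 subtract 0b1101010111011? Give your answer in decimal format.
Convert 0b100000010011 (binary) → 2048 + 16 + 2 + 1 = 2067 (decimal)
Convert 0b1101010111011 (binary) → 4096 + 2048 + 512 + 128 + 32 + 16 + 8 + 2 + 1 = 6843 (decimal)
Compute 2067 - 6843 = -4776
-4776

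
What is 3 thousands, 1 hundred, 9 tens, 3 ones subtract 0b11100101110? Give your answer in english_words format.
Convert 3 thousands, 1 hundred, 9 tens, 3 ones (place-value notation) → 3×1000 + 1×100 + 9×10 + 3 = 3193 (decimal)
Convert 0b11100101110 (binary) → 1024 + 512 + 256 + 32 + 8 + 4 + 2 = 1838 (decimal)
Compute 3193 - 1838 = 1355
Convert 1355 (decimal) → 1355 = 1×1000 + 3×100 + 55 → one thousand three hundred fifty-five (English words)
one thousand three hundred fifty-five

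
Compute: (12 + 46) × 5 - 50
Parentheses first: 12 + 46 = 58
Multiply: 58 × 5 = 290
Subtract: 290 - 50 = 240
240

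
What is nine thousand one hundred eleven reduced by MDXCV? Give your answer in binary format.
Convert nine thousand one hundred eleven (English words) → 9×1000 + 1×100 + 11 = 9111 (decimal)
Convert MDXCV (Roman numeral) → 1000 + 500 + 90 + 5 = 1595 (decimal)
Compute 9111 - 1595 = 7516
Convert 7516 (decimal) → 7516 = 4096 + 2048 + 1024 + 256 + 64 + 16 + 8 + 4 → 0b1110101011100 (binary)
0b1110101011100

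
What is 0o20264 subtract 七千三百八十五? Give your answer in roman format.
Convert 0o20264 (octal) → 2×4096 + 2×64 + 6×8 + 4 = 8372 (decimal)
Convert 七千三百八十五 (Chinese numeral) → 7×1000 + 3×100 + 8×10 + 5 = 7385 (decimal)
Compute 8372 - 7385 = 987
Convert 987 (decimal) → 987 = 900 + 50 + 10 + 10 + 10 + 5 + 1 + 1 → CMLXXXVII (Roman numeral)
CMLXXXVII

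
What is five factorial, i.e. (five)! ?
Convert five (English words) → 5 (decimal)
Compute 5! = 120
120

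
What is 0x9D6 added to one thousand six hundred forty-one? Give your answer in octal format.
Convert 0x9D6 (hexadecimal) → 9×256 + 13×16 + 6 = 2518 (decimal)
Convert one thousand six hundred forty-one (English words) → 1×1000 + 6×100 + 41 = 1641 (decimal)
Compute 2518 + 1641 = 4159
Convert 4159 (decimal) → 4159 = 1×4096 + 7×8 + 7 → 0o10077 (octal)
0o10077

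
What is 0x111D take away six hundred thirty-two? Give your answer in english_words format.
Convert 0x111D (hexadecimal) → 1×4096 + 1×256 + 1×16 + 13 = 4381 (decimal)
Convert six hundred thirty-two (English words) → 6×100 + 32 = 632 (decimal)
Compute 4381 - 632 = 3749
Convert 3749 (decimal) → 3749 = 3×1000 + 7×100 + 49 → three thousand seven hundred forty-nine (English words)
three thousand seven hundred forty-nine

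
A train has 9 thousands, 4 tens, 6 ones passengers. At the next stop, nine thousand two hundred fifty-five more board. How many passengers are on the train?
Convert 9 thousands, 4 tens, 6 ones (place-value notation) → 9×1000 + 4×10 + 6 = 9046 (decimal)
Convert nine thousand two hundred fifty-five (English words) → 9×1000 + 2×100 + 55 = 9255 (decimal)
Compute 9046 + 9255 = 18301
18301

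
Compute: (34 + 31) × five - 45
Convert five (English words) → 5 (decimal)
Expression in decimal: (34 + 31) × 5 - 45
Parentheses first: 34 + 31 = 65
Multiply: 65 × 5 = 325
Subtract: 325 - 45 = 280
280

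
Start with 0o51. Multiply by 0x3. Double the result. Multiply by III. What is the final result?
Convert 0o51 (octal) → 5×8 + 1 = 41 (decimal)
Start: 41
Convert 0x3 (hexadecimal) → 3 (decimal)
41 × 3 = 123
123 × 2 = 246
Convert III (Roman numeral) → 1 + 1 + 1 = 3 (decimal)
246 × 3 = 738
738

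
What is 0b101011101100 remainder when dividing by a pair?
Convert 0b101011101100 (binary) → 2048 + 512 + 128 + 64 + 32 + 8 + 4 = 2796 (decimal)
Convert a pair (colloquial) → 2 (decimal)
Compute 2796 mod 2 = 0
0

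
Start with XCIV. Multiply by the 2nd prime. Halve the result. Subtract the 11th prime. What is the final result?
Convert XCIV (Roman numeral) → 90 + 4 = 94 (decimal)
Start: 94
Convert the 2nd prime (prime index) → 3 (decimal)
94 × 3 = 282
282 ÷ 2 = 141
Convert the 11th prime (prime index) → 31 (decimal)
141 - 31 = 110
110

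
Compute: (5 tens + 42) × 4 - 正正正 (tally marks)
Convert 5 tens (place-value notation) → 5×10 = 50 (decimal)
Convert 正正正 (tally marks) → 5 + 5 + 5 = 15 (decimal)
Expression in decimal: (50 + 42) × 4 - 15
Parentheses first: 50 + 42 = 92
Multiply: 92 × 4 = 368
Subtract: 368 - 15 = 353
353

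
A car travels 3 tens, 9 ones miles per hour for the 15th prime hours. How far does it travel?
Convert 3 tens, 9 ones (place-value notation) → 3×10 + 9 = 39 (decimal)
Convert the 15th prime (prime index) → 47 (decimal)
Compute 39 × 47 = 1833
1833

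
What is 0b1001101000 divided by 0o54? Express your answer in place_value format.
Convert 0b1001101000 (binary) → 512 + 64 + 32 + 8 = 616 (decimal)
Convert 0o54 (octal) → 5×8 + 4 = 44 (decimal)
Compute 616 ÷ 44 = 14
Convert 14 (decimal) → 14 = 1×10 + 4 → 1 ten, 4 ones (place-value notation)
1 ten, 4 ones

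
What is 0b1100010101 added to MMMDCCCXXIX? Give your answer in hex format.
Convert 0b1100010101 (binary) → 512 + 256 + 16 + 4 + 1 = 789 (decimal)
Convert MMMDCCCXXIX (Roman numeral) → 1000 + 1000 + 1000 + 500 + 100 + 100 + 100 + 10 + 10 + 9 = 3829 (decimal)
Compute 789 + 3829 = 4618
Convert 4618 (decimal) → 4618 = 1×4096 + 2×256 + 10 → 0x120A (hexadecimal)
0x120A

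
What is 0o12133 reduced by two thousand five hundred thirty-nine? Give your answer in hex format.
Convert 0o12133 (octal) → 1×4096 + 2×512 + 1×64 + 3×8 + 3 = 5211 (decimal)
Convert two thousand five hundred thirty-nine (English words) → 2×1000 + 5×100 + 39 = 2539 (decimal)
Compute 5211 - 2539 = 2672
Convert 2672 (decimal) → 2672 = 10×256 + 7×16 → 0xA70 (hexadecimal)
0xA70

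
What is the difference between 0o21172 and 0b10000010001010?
Convert 0o21172 (octal) → 2×4096 + 1×512 + 1×64 + 7×8 + 2 = 8826 (decimal)
Convert 0b10000010001010 (binary) → 8192 + 128 + 8 + 2 = 8330 (decimal)
Difference: |8826 - 8330| = 496
496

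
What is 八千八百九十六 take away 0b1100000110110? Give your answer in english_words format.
Convert 八千八百九十六 (Chinese numeral) → 8×1000 + 8×100 + 9×10 + 6 = 8896 (decimal)
Convert 0b1100000110110 (binary) → 4096 + 2048 + 32 + 16 + 4 + 2 = 6198 (decimal)
Compute 8896 - 6198 = 2698
Convert 2698 (decimal) → 2698 = 2×1000 + 6×100 + 98 → two thousand six hundred ninety-eight (English words)
two thousand six hundred ninety-eight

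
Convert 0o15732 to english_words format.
Convert 0o15732 (octal) → 1×4096 + 5×512 + 7×64 + 3×8 + 2 = 7130 (decimal)
Convert 7130 (decimal) → 7130 = 7×1000 + 1×100 + 30 → seven thousand one hundred thirty (English words)
seven thousand one hundred thirty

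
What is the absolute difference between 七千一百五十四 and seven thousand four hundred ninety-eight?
Convert 七千一百五十四 (Chinese numeral) → 7×1000 + 1×100 + 5×10 + 4 = 7154 (decimal)
Convert seven thousand four hundred ninety-eight (English words) → 7×1000 + 4×100 + 98 = 7498 (decimal)
Compute |7154 - 7498| = 344
344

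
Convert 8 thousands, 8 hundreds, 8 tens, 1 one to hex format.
Convert 8 thousands, 8 hundreds, 8 tens, 1 one (place-value notation) → 8×1000 + 8×100 + 8×10 + 1 = 8881 (decimal)
Convert 8881 (decimal) → 8881 = 2×4096 + 2×256 + 11×16 + 1 → 0x22B1 (hexadecimal)
0x22B1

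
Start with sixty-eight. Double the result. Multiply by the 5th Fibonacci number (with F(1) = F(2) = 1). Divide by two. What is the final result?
Convert sixty-eight (English words) → 68 (decimal)
Start: 68
68 × 2 = 136
Convert the 5th Fibonacci number (with F(1) = F(2) = 1) (Fibonacci index) → 1, 1, 2, 3, 5 → 5 (decimal)
136 × 5 = 680
Convert two (English words) → 2 (decimal)
680 ÷ 2 = 340
340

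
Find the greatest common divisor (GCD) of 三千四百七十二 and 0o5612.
Convert 三千四百七十二 (Chinese numeral) → 3×1000 + 4×100 + 7×10 + 2 = 3472 (decimal)
Convert 0o5612 (octal) → 5×512 + 6×64 + 1×8 + 2 = 2954 (decimal)
Compute gcd(3472, 2954) = 14
14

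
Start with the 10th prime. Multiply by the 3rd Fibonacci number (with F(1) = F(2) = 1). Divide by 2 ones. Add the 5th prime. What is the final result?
Convert the 10th prime (prime index) → 29 (decimal)
Start: 29
Convert the 3rd Fibonacci number (with F(1) = F(2) = 1) (Fibonacci index) → 1, 1, 2 → 2 (decimal)
29 × 2 = 58
Convert 2 ones (place-value notation) → 2 (decimal)
58 ÷ 2 = 29
Convert the 5th prime (prime index) → 11 (decimal)
29 + 11 = 40
40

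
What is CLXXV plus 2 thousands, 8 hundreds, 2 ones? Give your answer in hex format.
Convert CLXXV (Roman numeral) → 100 + 50 + 10 + 10 + 5 = 175 (decimal)
Convert 2 thousands, 8 hundreds, 2 ones (place-value notation) → 2×1000 + 8×100 + 2 = 2802 (decimal)
Compute 175 + 2802 = 2977
Convert 2977 (decimal) → 2977 = 11×256 + 10×16 + 1 → 0xBA1 (hexadecimal)
0xBA1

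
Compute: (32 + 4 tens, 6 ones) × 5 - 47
Convert 4 tens, 6 ones (place-value notation) → 4×10 + 6 = 46 (decimal)
Expression in decimal: (32 + 46) × 5 - 47
Parentheses first: 32 + 46 = 78
Multiply: 78 × 5 = 390
Subtract: 390 - 47 = 343
343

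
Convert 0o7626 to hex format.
Convert 0o7626 (octal) → 7×512 + 6×64 + 2×8 + 6 = 3990 (decimal)
Convert 3990 (decimal) → 3990 = 15×256 + 9×16 + 6 → 0xF96 (hexadecimal)
0xF96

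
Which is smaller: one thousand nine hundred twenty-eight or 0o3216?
Convert one thousand nine hundred twenty-eight (English words) → 1×1000 + 9×100 + 28 = 1928 (decimal)
Convert 0o3216 (octal) → 3×512 + 2×64 + 1×8 + 6 = 1678 (decimal)
Compare 1928 vs 1678: smaller = 1678
1678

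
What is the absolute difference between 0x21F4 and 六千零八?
Convert 0x21F4 (hexadecimal) → 2×4096 + 1×256 + 15×16 + 4 = 8692 (decimal)
Convert 六千零八 (Chinese numeral) → 6×1000 + 8 = 6008 (decimal)
Compute |8692 - 6008| = 2684
2684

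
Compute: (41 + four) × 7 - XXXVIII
Convert four (English words) → 4 (decimal)
Convert XXXVIII (Roman numeral) → 10 + 10 + 10 + 5 + 1 + 1 + 1 = 38 (decimal)
Expression in decimal: (41 + 4) × 7 - 38
Parentheses first: 41 + 4 = 45
Multiply: 45 × 7 = 315
Subtract: 315 - 38 = 277
277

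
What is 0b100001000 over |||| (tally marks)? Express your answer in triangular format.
Convert 0b100001000 (binary) → 256 + 8 = 264 (decimal)
Convert |||| (tally marks) → 4 (decimal)
Compute 264 ÷ 4 = 66
Convert 66 (decimal) → 66 = 11×12/2 → the 11th triangular number (triangular index)
the 11th triangular number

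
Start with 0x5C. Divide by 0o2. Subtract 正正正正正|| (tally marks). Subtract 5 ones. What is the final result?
Convert 0x5C (hexadecimal) → 5×16 + 12 = 92 (decimal)
Start: 92
Convert 0o2 (octal) → 2 (decimal)
92 ÷ 2 = 46
Convert 正正正正正|| (tally marks) → 5 + 5 + 5 + 5 + 5 + 2 = 27 (decimal)
46 - 27 = 19
Convert 5 ones (place-value notation) → 5 (decimal)
19 - 5 = 14
14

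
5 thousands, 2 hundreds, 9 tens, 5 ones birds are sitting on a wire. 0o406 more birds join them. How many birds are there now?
Convert 5 thousands, 2 hundreds, 9 tens, 5 ones (place-value notation) → 5×1000 + 2×100 + 9×10 + 5 = 5295 (decimal)
Convert 0o406 (octal) → 4×64 + 6 = 262 (decimal)
Compute 5295 + 262 = 5557
5557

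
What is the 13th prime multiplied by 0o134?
Convert the 13th prime (prime index) → 41 (decimal)
Convert 0o134 (octal) → 1×64 + 3×8 + 4 = 92 (decimal)
Compute 41 × 92 = 3772
3772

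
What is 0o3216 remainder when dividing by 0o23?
Convert 0o3216 (octal) → 3×512 + 2×64 + 1×8 + 6 = 1678 (decimal)
Convert 0o23 (octal) → 2×8 + 3 = 19 (decimal)
Compute 1678 mod 19 = 6
6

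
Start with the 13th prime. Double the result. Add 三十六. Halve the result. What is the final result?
Convert the 13th prime (prime index) → 41 (decimal)
Start: 41
41 × 2 = 82
Convert 三十六 (Chinese numeral) → 3×10 + 6 = 36 (decimal)
82 + 36 = 118
118 ÷ 2 = 59
59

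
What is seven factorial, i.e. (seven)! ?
Convert seven (English words) → 7 (decimal)
Compute 7! = 5040
5040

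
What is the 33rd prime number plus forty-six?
The 33rd prime number = 137
Convert forty-six (English words) → 46 (decimal)
Compute 137 + 46 = 183
183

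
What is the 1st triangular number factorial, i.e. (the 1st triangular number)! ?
Convert the 1st triangular number (triangular index) → 1×2/2 = 1 (decimal)
Compute 1! = 1
1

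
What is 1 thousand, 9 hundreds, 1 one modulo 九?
Convert 1 thousand, 9 hundreds, 1 one (place-value notation) → 1×1000 + 9×100 + 1 = 1901 (decimal)
Convert 九 (Chinese numeral) → 9 (decimal)
Compute 1901 mod 9 = 2
2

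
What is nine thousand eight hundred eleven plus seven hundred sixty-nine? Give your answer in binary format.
Convert nine thousand eight hundred eleven (English words) → 9×1000 + 8×100 + 11 = 9811 (decimal)
Convert seven hundred sixty-nine (English words) → 7×100 + 69 = 769 (decimal)
Compute 9811 + 769 = 10580
Convert 10580 (decimal) → 10580 = 8192 + 2048 + 256 + 64 + 16 + 4 → 0b10100101010100 (binary)
0b10100101010100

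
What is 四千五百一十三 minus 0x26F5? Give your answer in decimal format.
Convert 四千五百一十三 (Chinese numeral) → 4×1000 + 5×100 + 1×10 + 3 = 4513 (decimal)
Convert 0x26F5 (hexadecimal) → 2×4096 + 6×256 + 15×16 + 5 = 9973 (decimal)
Compute 4513 - 9973 = -5460
-5460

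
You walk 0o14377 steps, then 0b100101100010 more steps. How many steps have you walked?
Convert 0o14377 (octal) → 1×4096 + 4×512 + 3×64 + 7×8 + 7 = 6399 (decimal)
Convert 0b100101100010 (binary) → 2048 + 256 + 64 + 32 + 2 = 2402 (decimal)
Compute 6399 + 2402 = 8801
8801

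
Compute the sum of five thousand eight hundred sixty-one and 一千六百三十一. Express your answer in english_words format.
Convert five thousand eight hundred sixty-one (English words) → 5×1000 + 8×100 + 61 = 5861 (decimal)
Convert 一千六百三十一 (Chinese numeral) → 1×1000 + 6×100 + 3×10 + 1 = 1631 (decimal)
Compute 5861 + 1631 = 7492
Convert 7492 (decimal) → 7492 = 7×1000 + 4×100 + 92 → seven thousand four hundred ninety-two (English words)
seven thousand four hundred ninety-two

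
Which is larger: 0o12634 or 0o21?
Convert 0o12634 (octal) → 1×4096 + 2×512 + 6×64 + 3×8 + 4 = 5532 (decimal)
Convert 0o21 (octal) → 2×8 + 1 = 17 (decimal)
Compare 5532 vs 17: larger = 5532
5532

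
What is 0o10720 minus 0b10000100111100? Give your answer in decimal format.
Convert 0o10720 (octal) → 1×4096 + 7×64 + 2×8 = 4560 (decimal)
Convert 0b10000100111100 (binary) → 8192 + 256 + 32 + 16 + 8 + 4 = 8508 (decimal)
Compute 4560 - 8508 = -3948
-3948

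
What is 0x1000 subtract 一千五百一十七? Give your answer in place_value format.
Convert 0x1000 (hexadecimal) → 1×4096 = 4096 (decimal)
Convert 一千五百一十七 (Chinese numeral) → 1×1000 + 5×100 + 1×10 + 7 = 1517 (decimal)
Compute 4096 - 1517 = 2579
Convert 2579 (decimal) → 2579 = 2×1000 + 5×100 + 7×10 + 9 → 2 thousands, 5 hundreds, 7 tens, 9 ones (place-value notation)
2 thousands, 5 hundreds, 7 tens, 9 ones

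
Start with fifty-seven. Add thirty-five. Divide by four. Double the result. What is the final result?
Convert fifty-seven (English words) → 57 (decimal)
Start: 57
Convert thirty-five (English words) → 35 (decimal)
57 + 35 = 92
Convert four (English words) → 4 (decimal)
92 ÷ 4 = 23
23 × 2 = 46
46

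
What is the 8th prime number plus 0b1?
The 8th prime number = 19
Convert 0b1 (binary) → 1 (decimal)
Compute 19 + 1 = 20
20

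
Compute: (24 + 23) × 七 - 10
Convert 七 (Chinese numeral) → 7 (decimal)
Expression in decimal: (24 + 23) × 7 - 10
Parentheses first: 24 + 23 = 47
Multiply: 47 × 7 = 329
Subtract: 329 - 10 = 319
319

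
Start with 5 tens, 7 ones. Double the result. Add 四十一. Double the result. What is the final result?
Convert 5 tens, 7 ones (place-value notation) → 5×10 + 7 = 57 (decimal)
Start: 57
57 × 2 = 114
Convert 四十一 (Chinese numeral) → 4×10 + 1 = 41 (decimal)
114 + 41 = 155
155 × 2 = 310
310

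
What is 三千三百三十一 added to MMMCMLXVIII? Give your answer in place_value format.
Convert 三千三百三十一 (Chinese numeral) → 3×1000 + 3×100 + 3×10 + 1 = 3331 (decimal)
Convert MMMCMLXVIII (Roman numeral) → 1000 + 1000 + 1000 + 900 + 50 + 10 + 5 + 1 + 1 + 1 = 3968 (decimal)
Compute 3331 + 3968 = 7299
Convert 7299 (decimal) → 7299 = 7×1000 + 2×100 + 9×10 + 9 → 7 thousands, 2 hundreds, 9 tens, 9 ones (place-value notation)
7 thousands, 2 hundreds, 9 tens, 9 ones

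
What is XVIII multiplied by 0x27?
Convert XVIII (Roman numeral) → 10 + 5 + 1 + 1 + 1 = 18 (decimal)
Convert 0x27 (hexadecimal) → 2×16 + 7 = 39 (decimal)
Compute 18 × 39 = 702
702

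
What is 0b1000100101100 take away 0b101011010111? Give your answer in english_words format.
Convert 0b1000100101100 (binary) → 4096 + 256 + 32 + 8 + 4 = 4396 (decimal)
Convert 0b101011010111 (binary) → 2048 + 512 + 128 + 64 + 16 + 4 + 2 + 1 = 2775 (decimal)
Compute 4396 - 2775 = 1621
Convert 1621 (decimal) → 1621 = 1×1000 + 6×100 + 21 → one thousand six hundred twenty-one (English words)
one thousand six hundred twenty-one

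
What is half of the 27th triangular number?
The 27th triangular number = 27×28/2 = 378
Compute 378 ÷ 2 = 189
189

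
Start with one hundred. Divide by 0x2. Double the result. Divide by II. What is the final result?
Convert one hundred (English words) → 1×100 = 100 (decimal)
Start: 100
Convert 0x2 (hexadecimal) → 2 (decimal)
100 ÷ 2 = 50
50 × 2 = 100
Convert II (Roman numeral) → 1 + 1 = 2 (decimal)
100 ÷ 2 = 50
50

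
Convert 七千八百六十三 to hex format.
Convert 七千八百六十三 (Chinese numeral) → 7×1000 + 8×100 + 6×10 + 3 = 7863 (decimal)
Convert 7863 (decimal) → 7863 = 1×4096 + 14×256 + 11×16 + 7 → 0x1EB7 (hexadecimal)
0x1EB7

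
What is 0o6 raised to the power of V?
Convert 0o6 (octal) → 6 (decimal)
Convert V (Roman numeral) → 5 (decimal)
Compute 6 ^ 5 = 7776
7776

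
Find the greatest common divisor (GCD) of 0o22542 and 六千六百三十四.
Convert 0o22542 (octal) → 2×4096 + 2×512 + 5×64 + 4×8 + 2 = 9570 (decimal)
Convert 六千六百三十四 (Chinese numeral) → 6×1000 + 6×100 + 3×10 + 4 = 6634 (decimal)
Compute gcd(9570, 6634) = 2
2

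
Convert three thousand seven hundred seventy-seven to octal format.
Convert three thousand seven hundred seventy-seven (English words) → 3×1000 + 7×100 + 77 = 3777 (decimal)
Convert 3777 (decimal) → 3777 = 7×512 + 3×64 + 1 → 0o7301 (octal)
0o7301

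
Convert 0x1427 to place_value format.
Convert 0x1427 (hexadecimal) → 1×4096 + 4×256 + 2×16 + 7 = 5159 (decimal)
Convert 5159 (decimal) → 5159 = 5×1000 + 1×100 + 5×10 + 9 → 5 thousands, 1 hundred, 5 tens, 9 ones (place-value notation)
5 thousands, 1 hundred, 5 tens, 9 ones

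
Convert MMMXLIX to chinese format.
Convert MMMXLIX (Roman numeral) → 1000 + 1000 + 1000 + 40 + 9 = 3049 (decimal)
Convert 3049 (decimal) → 3049 = 3×1000 + 4×10 + 9 → 三千零四十九 (Chinese numeral)
三千零四十九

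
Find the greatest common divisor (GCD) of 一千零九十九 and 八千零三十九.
Convert 一千零九十九 (Chinese numeral) → 1×1000 + 9×10 + 9 = 1099 (decimal)
Convert 八千零三十九 (Chinese numeral) → 8×1000 + 3×10 + 9 = 8039 (decimal)
Compute gcd(1099, 8039) = 1
1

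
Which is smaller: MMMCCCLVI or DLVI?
Convert MMMCCCLVI (Roman numeral) → 1000 + 1000 + 1000 + 100 + 100 + 100 + 50 + 5 + 1 = 3356 (decimal)
Convert DLVI (Roman numeral) → 500 + 50 + 5 + 1 = 556 (decimal)
Compare 3356 vs 556: smaller = 556
556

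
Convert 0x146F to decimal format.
Convert 0x146F (hexadecimal) → 1×4096 + 4×256 + 6×16 + 15 = 5231 (decimal)
5231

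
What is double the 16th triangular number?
The 16th triangular number = 16×17/2 = 136
Compute 136 × 2 = 272
272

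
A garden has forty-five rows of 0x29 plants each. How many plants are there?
Convert 0x29 (hexadecimal) → 2×16 + 9 = 41 (decimal)
Convert forty-five (English words) → 45 (decimal)
Compute 41 × 45 = 1845
1845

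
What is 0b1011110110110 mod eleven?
Convert 0b1011110110110 (binary) → 4096 + 1024 + 512 + 256 + 128 + 32 + 16 + 4 + 2 = 6070 (decimal)
Convert eleven (English words) → 11 (decimal)
Compute 6070 mod 11 = 9
9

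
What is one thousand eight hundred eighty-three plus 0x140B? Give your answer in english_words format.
Convert one thousand eight hundred eighty-three (English words) → 1×1000 + 8×100 + 83 = 1883 (decimal)
Convert 0x140B (hexadecimal) → 1×4096 + 4×256 + 11 = 5131 (decimal)
Compute 1883 + 5131 = 7014
Convert 7014 (decimal) → 7014 = 7×1000 + 14 → seven thousand fourteen (English words)
seven thousand fourteen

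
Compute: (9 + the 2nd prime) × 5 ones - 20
Convert the 2nd prime (prime index) → 3 (decimal)
Convert 5 ones (place-value notation) → 5 (decimal)
Expression in decimal: (9 + 3) × 5 - 20
Parentheses first: 9 + 3 = 12
Multiply: 12 × 5 = 60
Subtract: 60 - 20 = 40
40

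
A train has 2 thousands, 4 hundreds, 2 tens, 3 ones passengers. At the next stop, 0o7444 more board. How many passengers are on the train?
Convert 2 thousands, 4 hundreds, 2 tens, 3 ones (place-value notation) → 2×1000 + 4×100 + 2×10 + 3 = 2423 (decimal)
Convert 0o7444 (octal) → 7×512 + 4×64 + 4×8 + 4 = 3876 (decimal)
Compute 2423 + 3876 = 6299
6299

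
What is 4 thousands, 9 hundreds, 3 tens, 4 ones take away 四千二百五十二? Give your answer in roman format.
Convert 4 thousands, 9 hundreds, 3 tens, 4 ones (place-value notation) → 4×1000 + 9×100 + 3×10 + 4 = 4934 (decimal)
Convert 四千二百五十二 (Chinese numeral) → 4×1000 + 2×100 + 5×10 + 2 = 4252 (decimal)
Compute 4934 - 4252 = 682
Convert 682 (decimal) → 682 = 500 + 100 + 50 + 10 + 10 + 10 + 1 + 1 → DCLXXXII (Roman numeral)
DCLXXXII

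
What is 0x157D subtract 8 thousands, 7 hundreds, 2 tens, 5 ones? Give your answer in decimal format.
Convert 0x157D (hexadecimal) → 1×4096 + 5×256 + 7×16 + 13 = 5501 (decimal)
Convert 8 thousands, 7 hundreds, 2 tens, 5 ones (place-value notation) → 8×1000 + 7×100 + 2×10 + 5 = 8725 (decimal)
Compute 5501 - 8725 = -3224
-3224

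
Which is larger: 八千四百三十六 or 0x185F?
Convert 八千四百三十六 (Chinese numeral) → 8×1000 + 4×100 + 3×10 + 6 = 8436 (decimal)
Convert 0x185F (hexadecimal) → 1×4096 + 8×256 + 5×16 + 15 = 6239 (decimal)
Compare 8436 vs 6239: larger = 8436
8436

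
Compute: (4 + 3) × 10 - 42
Parentheses first: 4 + 3 = 7
Multiply: 7 × 10 = 70
Subtract: 70 - 42 = 28
28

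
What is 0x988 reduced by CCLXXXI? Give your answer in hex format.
Convert 0x988 (hexadecimal) → 9×256 + 8×16 + 8 = 2440 (decimal)
Convert CCLXXXI (Roman numeral) → 100 + 100 + 50 + 10 + 10 + 10 + 1 = 281 (decimal)
Compute 2440 - 281 = 2159
Convert 2159 (decimal) → 2159 = 8×256 + 6×16 + 15 → 0x86F (hexadecimal)
0x86F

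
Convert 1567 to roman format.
Convert 1567 (decimal) → 1567 = 1000 + 500 + 50 + 10 + 5 + 1 + 1 → MDLXVII (Roman numeral)
MDLXVII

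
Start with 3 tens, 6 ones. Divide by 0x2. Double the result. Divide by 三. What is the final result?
Convert 3 tens, 6 ones (place-value notation) → 3×10 + 6 = 36 (decimal)
Start: 36
Convert 0x2 (hexadecimal) → 2 (decimal)
36 ÷ 2 = 18
18 × 2 = 36
Convert 三 (Chinese numeral) → 3 (decimal)
36 ÷ 3 = 12
12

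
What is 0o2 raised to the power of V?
Convert 0o2 (octal) → 2 (decimal)
Convert V (Roman numeral) → 5 (decimal)
Compute 2 ^ 5 = 32
32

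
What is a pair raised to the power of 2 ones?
Convert a pair (colloquial) → 2 (decimal)
Convert 2 ones (place-value notation) → 2 (decimal)
Compute 2 ^ 2 = 4
4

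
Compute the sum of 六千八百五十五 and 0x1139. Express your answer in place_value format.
Convert 六千八百五十五 (Chinese numeral) → 6×1000 + 8×100 + 5×10 + 5 = 6855 (decimal)
Convert 0x1139 (hexadecimal) → 1×4096 + 1×256 + 3×16 + 9 = 4409 (decimal)
Compute 6855 + 4409 = 11264
Convert 11264 (decimal) → 11264 = 11×1000 + 2×100 + 6×10 + 4 → 11 thousands, 2 hundreds, 6 tens, 4 ones (place-value notation)
11 thousands, 2 hundreds, 6 tens, 4 ones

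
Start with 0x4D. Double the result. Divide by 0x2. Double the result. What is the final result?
Convert 0x4D (hexadecimal) → 4×16 + 13 = 77 (decimal)
Start: 77
77 × 2 = 154
Convert 0x2 (hexadecimal) → 2 (decimal)
154 ÷ 2 = 77
77 × 2 = 154
154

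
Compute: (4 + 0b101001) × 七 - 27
Convert 0b101001 (binary) → 32 + 8 + 1 = 41 (decimal)
Convert 七 (Chinese numeral) → 7 (decimal)
Expression in decimal: (4 + 41) × 7 - 27
Parentheses first: 4 + 41 = 45
Multiply: 45 × 7 = 315
Subtract: 315 - 27 = 288
288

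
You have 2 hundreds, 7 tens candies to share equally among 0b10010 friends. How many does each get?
Convert 2 hundreds, 7 tens (place-value notation) → 2×100 + 7×10 = 270 (decimal)
Convert 0b10010 (binary) → 16 + 2 = 18 (decimal)
Compute 270 ÷ 18 = 15
15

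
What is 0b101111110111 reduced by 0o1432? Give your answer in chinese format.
Convert 0b101111110111 (binary) → 2048 + 512 + 256 + 128 + 64 + 32 + 16 + 4 + 2 + 1 = 3063 (decimal)
Convert 0o1432 (octal) → 1×512 + 4×64 + 3×8 + 2 = 794 (decimal)
Compute 3063 - 794 = 2269
Convert 2269 (decimal) → 2269 = 2×1000 + 2×100 + 6×10 + 9 → 二千二百六十九 (Chinese numeral)
二千二百六十九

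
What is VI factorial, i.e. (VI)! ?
Convert VI (Roman numeral) → 5 + 1 = 6 (decimal)
Compute 6! = 720
720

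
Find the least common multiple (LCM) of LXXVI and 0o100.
Convert LXXVI (Roman numeral) → 50 + 10 + 10 + 5 + 1 = 76 (decimal)
Convert 0o100 (octal) → 1×64 = 64 (decimal)
Compute lcm(76, 64) = 1216
1216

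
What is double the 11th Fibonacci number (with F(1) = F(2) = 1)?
The 11th Fibonacci number (with F(1) = F(2) = 1): 1, 1, 2, 3, 5, 8, 13, 21, 34, 55, 89 → 89
Compute 89 × 2 = 178
178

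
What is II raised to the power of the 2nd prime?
Convert II (Roman numeral) → 1 + 1 = 2 (decimal)
Convert the 2nd prime (prime index) → 3 (decimal)
Compute 2 ^ 3 = 8
8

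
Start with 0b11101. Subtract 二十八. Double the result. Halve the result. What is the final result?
Convert 0b11101 (binary) → 16 + 8 + 4 + 1 = 29 (decimal)
Start: 29
Convert 二十八 (Chinese numeral) → 2×10 + 8 = 28 (decimal)
29 - 28 = 1
1 × 2 = 2
2 ÷ 2 = 1
1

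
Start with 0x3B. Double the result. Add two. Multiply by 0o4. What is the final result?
Convert 0x3B (hexadecimal) → 3×16 + 11 = 59 (decimal)
Start: 59
59 × 2 = 118
Convert two (English words) → 2 (decimal)
118 + 2 = 120
Convert 0o4 (octal) → 4 (decimal)
120 × 4 = 480
480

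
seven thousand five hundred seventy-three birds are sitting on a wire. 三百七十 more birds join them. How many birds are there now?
Convert seven thousand five hundred seventy-three (English words) → 7×1000 + 5×100 + 73 = 7573 (decimal)
Convert 三百七十 (Chinese numeral) → 3×100 + 7×10 = 370 (decimal)
Compute 7573 + 370 = 7943
7943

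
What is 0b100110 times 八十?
Convert 0b100110 (binary) → 32 + 4 + 2 = 38 (decimal)
Convert 八十 (Chinese numeral) → 8×10 = 80 (decimal)
Compute 38 × 80 = 3040
3040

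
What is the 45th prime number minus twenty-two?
The 45th prime number = 197
Convert twenty-two (English words) → 22 (decimal)
Compute 197 - 22 = 175
175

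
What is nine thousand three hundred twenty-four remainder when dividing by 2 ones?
Convert nine thousand three hundred twenty-four (English words) → 9×1000 + 3×100 + 24 = 9324 (decimal)
Convert 2 ones (place-value notation) → 2 (decimal)
Compute 9324 mod 2 = 0
0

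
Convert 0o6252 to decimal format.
Convert 0o6252 (octal) → 6×512 + 2×64 + 5×8 + 2 = 3242 (decimal)
3242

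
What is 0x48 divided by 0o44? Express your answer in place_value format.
Convert 0x48 (hexadecimal) → 4×16 + 8 = 72 (decimal)
Convert 0o44 (octal) → 4×8 + 4 = 36 (decimal)
Compute 72 ÷ 36 = 2
Convert 2 (decimal) → 2 ones (place-value notation)
2 ones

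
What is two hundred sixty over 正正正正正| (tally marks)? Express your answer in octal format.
Convert two hundred sixty (English words) → 2×100 + 60 = 260 (decimal)
Convert 正正正正正| (tally marks) → 5 + 5 + 5 + 5 + 5 + 1 = 26 (decimal)
Compute 260 ÷ 26 = 10
Convert 10 (decimal) → 10 = 1×8 + 2 → 0o12 (octal)
0o12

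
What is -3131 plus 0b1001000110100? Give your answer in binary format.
Convert 0b1001000110100 (binary) → 4096 + 512 + 32 + 16 + 4 = 4660 (decimal)
Compute -3131 + 4660 = 1529
Convert 1529 (decimal) → 1529 = 1024 + 256 + 128 + 64 + 32 + 16 + 8 + 1 → 0b10111111001 (binary)
0b10111111001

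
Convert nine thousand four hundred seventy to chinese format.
Convert nine thousand four hundred seventy (English words) → 9×1000 + 4×100 + 70 = 9470 (decimal)
Convert 9470 (decimal) → 9470 = 9×1000 + 4×100 + 7×10 → 九千四百七十 (Chinese numeral)
九千四百七十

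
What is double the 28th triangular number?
The 28th triangular number = 28×29/2 = 406
Compute 406 × 2 = 812
812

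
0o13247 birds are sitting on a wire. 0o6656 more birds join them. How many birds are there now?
Convert 0o13247 (octal) → 1×4096 + 3×512 + 2×64 + 4×8 + 7 = 5799 (decimal)
Convert 0o6656 (octal) → 6×512 + 6×64 + 5×8 + 6 = 3502 (decimal)
Compute 5799 + 3502 = 9301
9301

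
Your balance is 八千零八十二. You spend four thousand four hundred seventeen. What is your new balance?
Convert 八千零八十二 (Chinese numeral) → 8×1000 + 8×10 + 2 = 8082 (decimal)
Convert four thousand four hundred seventeen (English words) → 4×1000 + 4×100 + 17 = 4417 (decimal)
Compute 8082 - 4417 = 3665
3665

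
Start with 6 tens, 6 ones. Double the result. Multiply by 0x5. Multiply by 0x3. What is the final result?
Convert 6 tens, 6 ones (place-value notation) → 6×10 + 6 = 66 (decimal)
Start: 66
66 × 2 = 132
Convert 0x5 (hexadecimal) → 5 (decimal)
132 × 5 = 660
Convert 0x3 (hexadecimal) → 3 (decimal)
660 × 3 = 1980
1980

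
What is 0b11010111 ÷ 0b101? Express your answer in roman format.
Convert 0b11010111 (binary) → 128 + 64 + 16 + 4 + 2 + 1 = 215 (decimal)
Convert 0b101 (binary) → 4 + 1 = 5 (decimal)
Compute 215 ÷ 5 = 43
Convert 43 (decimal) → 43 = 40 + 1 + 1 + 1 → XLIII (Roman numeral)
XLIII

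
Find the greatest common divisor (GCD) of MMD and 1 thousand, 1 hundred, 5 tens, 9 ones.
Convert MMD (Roman numeral) → 1000 + 1000 + 500 = 2500 (decimal)
Convert 1 thousand, 1 hundred, 5 tens, 9 ones (place-value notation) → 1×1000 + 1×100 + 5×10 + 9 = 1159 (decimal)
Compute gcd(2500, 1159) = 1
1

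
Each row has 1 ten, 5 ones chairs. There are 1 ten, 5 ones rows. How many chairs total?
Convert 1 ten, 5 ones (place-value notation) → 1×10 + 5 = 15 (decimal)
Convert 1 ten, 5 ones (place-value notation) → 1×10 + 5 = 15 (decimal)
Compute 15 × 15 = 225
225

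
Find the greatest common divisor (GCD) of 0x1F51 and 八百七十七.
Convert 0x1F51 (hexadecimal) → 1×4096 + 15×256 + 5×16 + 1 = 8017 (decimal)
Convert 八百七十七 (Chinese numeral) → 8×100 + 7×10 + 7 = 877 (decimal)
Compute gcd(8017, 877) = 1
1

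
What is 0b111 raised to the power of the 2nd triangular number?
Convert 0b111 (binary) → 4 + 2 + 1 = 7 (decimal)
Convert the 2nd triangular number (triangular index) → 2×3/2 = 3 (decimal)
Compute 7 ^ 3 = 343
343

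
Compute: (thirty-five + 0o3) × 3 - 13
Convert thirty-five (English words) → 35 (decimal)
Convert 0o3 (octal) → 3 (decimal)
Expression in decimal: (35 + 3) × 3 - 13
Parentheses first: 35 + 3 = 38
Multiply: 38 × 3 = 114
Subtract: 114 - 13 = 101
101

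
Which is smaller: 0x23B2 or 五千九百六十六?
Convert 0x23B2 (hexadecimal) → 2×4096 + 3×256 + 11×16 + 2 = 9138 (decimal)
Convert 五千九百六十六 (Chinese numeral) → 5×1000 + 9×100 + 6×10 + 6 = 5966 (decimal)
Compare 9138 vs 5966: smaller = 5966
5966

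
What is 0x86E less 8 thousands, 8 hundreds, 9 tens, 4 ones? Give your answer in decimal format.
Convert 0x86E (hexadecimal) → 8×256 + 6×16 + 14 = 2158 (decimal)
Convert 8 thousands, 8 hundreds, 9 tens, 4 ones (place-value notation) → 8×1000 + 8×100 + 9×10 + 4 = 8894 (decimal)
Compute 2158 - 8894 = -6736
-6736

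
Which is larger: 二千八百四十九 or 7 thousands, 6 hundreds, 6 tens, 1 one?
Convert 二千八百四十九 (Chinese numeral) → 2×1000 + 8×100 + 4×10 + 9 = 2849 (decimal)
Convert 7 thousands, 6 hundreds, 6 tens, 1 one (place-value notation) → 7×1000 + 6×100 + 6×10 + 1 = 7661 (decimal)
Compare 2849 vs 7661: larger = 7661
7661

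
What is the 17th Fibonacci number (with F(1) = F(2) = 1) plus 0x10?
The 17th Fibonacci number (with F(1) = F(2) = 1) = 1597
Convert 0x10 (hexadecimal) → 1×16 = 16 (decimal)
Compute 1597 + 16 = 1613
1613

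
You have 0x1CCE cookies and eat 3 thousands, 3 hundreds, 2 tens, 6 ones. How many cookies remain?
Convert 0x1CCE (hexadecimal) → 1×4096 + 12×256 + 12×16 + 14 = 7374 (decimal)
Convert 3 thousands, 3 hundreds, 2 tens, 6 ones (place-value notation) → 3×1000 + 3×100 + 2×10 + 6 = 3326 (decimal)
Compute 7374 - 3326 = 4048
4048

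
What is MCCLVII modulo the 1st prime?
Convert MCCLVII (Roman numeral) → 1000 + 100 + 100 + 50 + 5 + 1 + 1 = 1257 (decimal)
Convert the 1st prime (prime index) → 2 (decimal)
Compute 1257 mod 2 = 1
1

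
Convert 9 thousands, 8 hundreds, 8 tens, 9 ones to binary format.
Convert 9 thousands, 8 hundreds, 8 tens, 9 ones (place-value notation) → 9×1000 + 8×100 + 8×10 + 9 = 9889 (decimal)
Convert 9889 (decimal) → 9889 = 8192 + 1024 + 512 + 128 + 32 + 1 → 0b10011010100001 (binary)
0b10011010100001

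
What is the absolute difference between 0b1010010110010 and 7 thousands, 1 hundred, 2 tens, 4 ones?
Convert 0b1010010110010 (binary) → 4096 + 1024 + 128 + 32 + 16 + 2 = 5298 (decimal)
Convert 7 thousands, 1 hundred, 2 tens, 4 ones (place-value notation) → 7×1000 + 1×100 + 2×10 + 4 = 7124 (decimal)
Compute |5298 - 7124| = 1826
1826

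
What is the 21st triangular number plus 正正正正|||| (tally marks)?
The 21st triangular number = 21×22/2 = 231
Convert 正正正正|||| (tally marks) → 5 + 5 + 5 + 5 + 4 = 24 (decimal)
Compute 231 + 24 = 255
255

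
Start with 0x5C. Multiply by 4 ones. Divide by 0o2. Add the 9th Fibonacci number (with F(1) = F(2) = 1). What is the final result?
Convert 0x5C (hexadecimal) → 5×16 + 12 = 92 (decimal)
Start: 92
Convert 4 ones (place-value notation) → 4 (decimal)
92 × 4 = 368
Convert 0o2 (octal) → 2 (decimal)
368 ÷ 2 = 184
Convert the 9th Fibonacci number (with F(1) = F(2) = 1) (Fibonacci index) → 1, 1, 2, 3, 5, 8, 13, 21, 34 → 34 (decimal)
184 + 34 = 218
218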